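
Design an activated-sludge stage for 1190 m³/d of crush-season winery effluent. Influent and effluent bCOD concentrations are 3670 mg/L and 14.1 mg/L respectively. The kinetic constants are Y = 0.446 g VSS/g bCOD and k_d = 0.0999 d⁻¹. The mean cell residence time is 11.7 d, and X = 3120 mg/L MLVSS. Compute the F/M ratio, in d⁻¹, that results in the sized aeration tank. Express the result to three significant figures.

Rearranging the biomass balance for a CMAS with decay, V = Y·Q·ΔS·θ_c / [X·(1+k_d θ_c)] = 0.446 × 1190 × (3670 − 14.1) × 11.7 / [3120 × (1 + 0.0999 × 11.7)] = 2.27×10^7 / 6767 = 3355 m³.
Food-to-microorganism ratio F/M = Q S₀ / (V X) = 1190 × 3670 / (3355 × 3120) = 0.4172 d⁻¹.

F/M ≈ 0.417 d⁻¹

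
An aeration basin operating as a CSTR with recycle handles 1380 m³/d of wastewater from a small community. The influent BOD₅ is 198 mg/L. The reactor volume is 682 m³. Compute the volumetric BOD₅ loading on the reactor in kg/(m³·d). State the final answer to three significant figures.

L_v ≈ 0.401 kg BOD₅/(m³·d)

L_v = Q S₀ / V = 1380 × 198 × 10⁻³ / 682.0 = 0.4006 kg/(m³·d).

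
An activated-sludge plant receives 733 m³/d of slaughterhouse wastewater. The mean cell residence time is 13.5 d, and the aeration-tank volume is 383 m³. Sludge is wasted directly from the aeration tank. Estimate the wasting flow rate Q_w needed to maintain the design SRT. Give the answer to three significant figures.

Q_w ≈ 28.4 m³/d

For wasting at MLVSS concentration, Q_w = V/θ_c = 383.0/13.5 = 28.37 m³/d.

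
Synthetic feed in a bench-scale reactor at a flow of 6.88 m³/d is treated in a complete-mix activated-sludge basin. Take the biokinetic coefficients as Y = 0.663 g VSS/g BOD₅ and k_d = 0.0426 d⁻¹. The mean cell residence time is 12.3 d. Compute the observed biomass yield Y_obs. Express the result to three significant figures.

Correct the yield for decay: Y_obs = Y/(1 + k_d θ_c) = 0.663 / (1 + 0.0426 × 12.3) = 0.663 / 1.524 = 0.4350.

Y_obs ≈ 0.435 g VSS/g BOD₅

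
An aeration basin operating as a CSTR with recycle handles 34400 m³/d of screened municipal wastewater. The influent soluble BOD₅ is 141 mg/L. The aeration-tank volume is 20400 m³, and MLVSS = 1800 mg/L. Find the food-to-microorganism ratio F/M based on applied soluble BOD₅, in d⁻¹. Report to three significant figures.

F/M ≈ 0.132 d⁻¹

Food-to-microorganism ratio F/M = Q S₀ / (V X) = 34400 × 141 / (20400 × 1800) = 0.1321 d⁻¹.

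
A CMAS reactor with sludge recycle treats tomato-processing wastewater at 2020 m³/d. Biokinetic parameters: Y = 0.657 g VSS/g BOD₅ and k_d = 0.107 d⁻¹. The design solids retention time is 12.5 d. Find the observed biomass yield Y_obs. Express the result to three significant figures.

Y_obs = Y / (1 + k_d θ_c) = 0.657 / (1 + 0.107 × 12.5) = 0.657 / 2.337 = 0.2811.

Y_obs ≈ 0.281 g VSS/g BOD₅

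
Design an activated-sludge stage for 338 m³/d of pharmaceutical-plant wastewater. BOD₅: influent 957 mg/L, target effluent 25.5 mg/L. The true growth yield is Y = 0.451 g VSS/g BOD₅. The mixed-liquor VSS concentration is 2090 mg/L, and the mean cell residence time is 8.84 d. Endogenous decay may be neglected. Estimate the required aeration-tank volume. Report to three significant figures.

V ≈ 601 m³

With k_d = 0 the design equation reduces to V = Y Q (S₀−S) θ_c / X = 0.451 × 338 × (957 − 25.5) × 8.84 / 2090 = 600.6 m³.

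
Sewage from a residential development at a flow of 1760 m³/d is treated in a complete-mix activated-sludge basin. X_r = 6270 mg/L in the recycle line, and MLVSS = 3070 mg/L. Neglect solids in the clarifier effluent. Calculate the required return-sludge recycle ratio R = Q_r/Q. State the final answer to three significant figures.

R = Q_r/Q = X/(X_r − X) = 3070 / (6270 − 3070) = 0.9594.

R ≈ 0.959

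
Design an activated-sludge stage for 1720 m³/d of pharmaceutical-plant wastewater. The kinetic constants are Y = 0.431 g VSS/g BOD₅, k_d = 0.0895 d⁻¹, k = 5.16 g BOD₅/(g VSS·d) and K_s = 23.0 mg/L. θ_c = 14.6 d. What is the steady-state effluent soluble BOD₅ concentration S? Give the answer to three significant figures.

Effluent substrate depends only on kinetics and SRT: S = K_s(1 + k_d θ_c) / [θ_c(Yk − k_d) − 1] = 23.0 × (1 + 0.0895 × 14.6) / [14.6 × (0.431 × 5.16 − 0.0895) − 1] = 53.05 / 30.16 = 1.759 mg/L.

S ≈ 1.76 mg/L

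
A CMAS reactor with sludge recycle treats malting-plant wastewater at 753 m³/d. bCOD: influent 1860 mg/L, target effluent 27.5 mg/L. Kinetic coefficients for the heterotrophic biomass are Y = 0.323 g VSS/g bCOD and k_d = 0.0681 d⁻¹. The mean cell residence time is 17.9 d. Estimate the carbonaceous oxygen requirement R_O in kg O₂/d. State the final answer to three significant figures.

The observed yield is Y_obs = Y/(1 + k_d·θ_c) = 0.323 / (1 + 0.0681 × 17.9) = 0.323 / 2.219 = 0.1456 g VSS per g bCOD removed.
ΔS = 1860 − 27.5 = 1832 mg/L, so the substrate removal rate is 753 × 1832/1000 = 1380 kg bCOD/d.
Biomass synthesised: P_X = Y_obs × 1380 = 200.9 kg VSS/d.
R_O = Q·(S₀ − S) − 1.42·P_X = 1380 − 1.42 × 200.9 = 1095 kg O₂/d.

R_O ≈ 1090 kg O₂/d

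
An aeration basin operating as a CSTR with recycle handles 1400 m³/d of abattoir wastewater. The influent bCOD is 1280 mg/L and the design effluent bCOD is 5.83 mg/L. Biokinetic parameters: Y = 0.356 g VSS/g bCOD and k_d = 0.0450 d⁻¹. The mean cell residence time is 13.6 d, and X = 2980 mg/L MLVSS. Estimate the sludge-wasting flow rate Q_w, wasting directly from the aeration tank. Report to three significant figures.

Steady-state biomass mass balance: V·X·(1 + k_d·θ_c) = Y·Q·(S₀ − S)·θ_c, so V = 0.356 × 1400 × (1280 − 5.83) × 13.6 / [2980 × (1 + 0.0450 × 13.6)] = 8.64×10^6 / 4804 = 1798 m³.
Wasting from the aeration tank: Q_w = V / θ_c = 1798 / 13.6 = 132.2 m³/d.

Q_w ≈ 132 m³/d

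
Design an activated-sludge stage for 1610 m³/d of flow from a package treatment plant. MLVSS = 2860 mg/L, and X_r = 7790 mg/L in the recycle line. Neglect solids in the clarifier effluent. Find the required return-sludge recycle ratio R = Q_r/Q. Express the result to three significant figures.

Mass balance around the secondary clarifier (neglecting effluent solids): R = X / (X_r − X) = 2860 / (7790 − 2860) = 0.5801.

R ≈ 0.580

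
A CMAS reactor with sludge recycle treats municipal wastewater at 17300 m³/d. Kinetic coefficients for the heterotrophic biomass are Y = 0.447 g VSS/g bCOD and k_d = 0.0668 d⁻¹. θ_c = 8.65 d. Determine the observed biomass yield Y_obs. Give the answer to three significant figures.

The observed yield is Y_obs = Y/(1 + k_d·θ_c) = 0.447 / (1 + 0.0668 × 8.65) = 0.447 / 1.578 = 0.2833 g VSS per g bCOD removed.

Y_obs ≈ 0.283 g VSS/g bCOD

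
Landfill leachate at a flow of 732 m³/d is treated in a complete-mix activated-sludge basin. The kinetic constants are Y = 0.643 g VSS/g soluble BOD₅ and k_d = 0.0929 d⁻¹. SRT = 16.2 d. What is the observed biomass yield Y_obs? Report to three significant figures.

Observed yield with endogenous decay: Y_obs = Y / (1 + k_d·θ_c) = 0.643 / (1 + 0.0929 × 16.2) = 0.643 / 2.505 = 0.2567 g VSS/g soluble BOD₅.

Y_obs ≈ 0.257 g VSS/g soluble BOD₅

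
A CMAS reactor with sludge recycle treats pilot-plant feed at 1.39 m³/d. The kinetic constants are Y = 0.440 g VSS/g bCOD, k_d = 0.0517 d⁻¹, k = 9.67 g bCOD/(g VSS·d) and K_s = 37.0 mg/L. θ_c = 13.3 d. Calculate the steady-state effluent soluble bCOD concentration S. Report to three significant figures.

For a completely mixed reactor with recycle the Lawrence–McCarty relation gives S = K_s·(1 + k_d·θ_c) / [θ_c·(Y·k − k_d) − 1] = 37.0 × (1 + 0.0517 × 13.3) / [13.3 × (0.440 × 9.67 − 0.0517) − 1] = 62.44 / 54.90 = 1.137 mg/L.

S ≈ 1.14 mg/L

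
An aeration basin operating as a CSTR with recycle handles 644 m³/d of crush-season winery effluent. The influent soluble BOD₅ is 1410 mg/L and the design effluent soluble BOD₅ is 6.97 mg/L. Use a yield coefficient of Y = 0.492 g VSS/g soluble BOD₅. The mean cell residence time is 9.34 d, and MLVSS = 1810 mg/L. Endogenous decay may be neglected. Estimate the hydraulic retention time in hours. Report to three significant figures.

τ ≈ 85.5 h

Biomass mass balance (decay neglected): V·X = Y·Q·(S₀ − S)·θ_c, so V = 0.492 × 644 × (1410 − 6.97) × 9.34 / 1810 = 2294 m³.
τ = V/Q = 2294/644 = 3.562 d, or 85.49 h.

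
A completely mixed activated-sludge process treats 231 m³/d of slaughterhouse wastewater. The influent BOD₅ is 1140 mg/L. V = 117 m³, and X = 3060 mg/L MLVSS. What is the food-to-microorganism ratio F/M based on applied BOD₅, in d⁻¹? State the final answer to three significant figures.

Food-to-microorganism ratio F/M = Q S₀ / (V X) = 231 × 1140 / (117.0 × 3060) = 0.7355 d⁻¹.

F/M ≈ 0.736 d⁻¹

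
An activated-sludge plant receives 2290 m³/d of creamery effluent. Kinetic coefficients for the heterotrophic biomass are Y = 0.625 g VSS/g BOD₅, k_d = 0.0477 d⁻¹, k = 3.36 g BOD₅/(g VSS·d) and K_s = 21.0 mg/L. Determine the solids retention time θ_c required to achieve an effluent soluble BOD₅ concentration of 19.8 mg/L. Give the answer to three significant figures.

Specific growth rate at S = 19.8 mg/L: μ = YkS/(K_s+S) = 0.625·3.36·19.8/(21.0+19.8) = 1.019 d⁻¹.
1/θ_c = 1.019 − 0.0477 = 0.9714 d⁻¹, so θ_c = 1.029 d.

θ_c ≈ 1.03 d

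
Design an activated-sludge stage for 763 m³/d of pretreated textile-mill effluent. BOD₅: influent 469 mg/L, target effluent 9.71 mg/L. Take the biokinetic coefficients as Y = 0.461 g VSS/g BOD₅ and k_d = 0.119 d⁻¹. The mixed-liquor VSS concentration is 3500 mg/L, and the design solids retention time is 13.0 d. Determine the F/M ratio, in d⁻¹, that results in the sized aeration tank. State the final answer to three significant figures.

Rearranging the biomass balance for a CMAS with decay, V = Y·Q·ΔS·θ_c / [X·(1+k_d θ_c)] = 0.461 × 763 × (469 − 9.71) × 13.0 / [3500 × (1 + 0.119 × 13.0)] = 2.1×10^6 / 8914 = 235.6 m³.
F/M = Q·S₀ / (V·X) = 763 × 469 / (235.6 × 3500) = 0.4340 g BOD₅·(g VSS·d)⁻¹.

F/M ≈ 0.434 d⁻¹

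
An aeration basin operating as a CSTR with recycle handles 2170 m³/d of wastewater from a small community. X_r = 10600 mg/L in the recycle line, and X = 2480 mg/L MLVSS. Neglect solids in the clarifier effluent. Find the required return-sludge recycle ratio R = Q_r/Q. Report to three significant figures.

R ≈ 0.305

R = Q_r/Q = X/(X_r − X) = 2480 / (10600 − 2480) = 0.3054.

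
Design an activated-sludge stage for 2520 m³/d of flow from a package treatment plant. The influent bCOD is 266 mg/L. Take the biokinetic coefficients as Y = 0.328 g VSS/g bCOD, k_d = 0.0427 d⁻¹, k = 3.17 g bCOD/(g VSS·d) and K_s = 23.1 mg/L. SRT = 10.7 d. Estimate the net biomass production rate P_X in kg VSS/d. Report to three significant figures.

From the Monod/SRT balance for a CMAS, S = K_s·(1+k_d θ_c)/[θ_c·(Y k − k_d) − 1] = 23.1 × (1 + 0.0427 × 10.7) / [10.7 × (0.328 × 3.17 − 0.0427) − 1] = 33.65 / 9.669 = 3.481 mg/L.
Observed yield with endogenous decay: Y_obs = Y / (1 + k_d·θ_c) = 0.328 / (1 + 0.0427 × 10.7) = 0.328 / 1.457 = 0.2251 g VSS/g bCOD.
Q·(S₀ − S) = 2520 × (266 − 3.48) × 10⁻³ = 661.6 kg/d removed.
Net biomass production P_X = Y_obs × Q·(S₀ − S) = 0.2251 × 661.6 = 148.9 kg VSS/d.

P_X ≈ 149 kg VSS/d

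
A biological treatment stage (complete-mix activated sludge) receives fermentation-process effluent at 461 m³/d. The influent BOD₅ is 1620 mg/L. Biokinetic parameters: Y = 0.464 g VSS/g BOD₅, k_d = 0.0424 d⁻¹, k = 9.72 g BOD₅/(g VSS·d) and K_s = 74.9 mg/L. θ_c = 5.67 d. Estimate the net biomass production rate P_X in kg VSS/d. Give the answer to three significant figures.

Effluent substrate depends only on kinetics and SRT: S = K_s(1 + k_d θ_c) / [θ_c(Yk − k_d) − 1] = 74.9 × (1 + 0.0424 × 5.67) / [5.67 × (0.464 × 9.72 − 0.0424) − 1] = 92.91 / 24.33 = 3.818 mg/L.
Y_obs = Y / (1 + k_d θ_c) = 0.464 / (1 + 0.0424 × 5.67) = 0.464 / 1.240 = 0.3741.
Q·(S₀ − S) = 461 × (1620 − 3.82) × 10⁻³ = 745.1 kg/d removed.
P_X = Y_obs · Q(S₀ − S) = 0.3741 × 745.1 = 278.7 kg VSS/d.

P_X ≈ 279 kg VSS/d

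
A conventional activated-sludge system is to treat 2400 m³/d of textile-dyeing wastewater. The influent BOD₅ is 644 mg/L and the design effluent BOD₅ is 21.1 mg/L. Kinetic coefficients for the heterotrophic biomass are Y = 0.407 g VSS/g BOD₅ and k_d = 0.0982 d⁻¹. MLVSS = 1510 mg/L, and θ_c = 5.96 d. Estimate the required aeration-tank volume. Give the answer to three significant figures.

V ≈ 1510 m³

Rearranging the biomass balance for a CMAS with decay, V = Y·Q·ΔS·θ_c / [X·(1+k_d θ_c)] = 0.407 × 2400 × (644 − 21.1) × 5.96 / [1510 × (1 + 0.0982 × 5.96)] = 3.63×10^6 / 2394 = 1515 m³.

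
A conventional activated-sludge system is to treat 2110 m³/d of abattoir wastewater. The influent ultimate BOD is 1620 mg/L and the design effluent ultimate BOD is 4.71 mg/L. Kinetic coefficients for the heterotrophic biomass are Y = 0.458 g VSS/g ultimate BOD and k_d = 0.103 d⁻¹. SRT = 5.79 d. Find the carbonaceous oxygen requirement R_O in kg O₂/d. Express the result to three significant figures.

R_O ≈ 2020 kg O₂/d

Correct the yield for decay: Y_obs = Y/(1 + k_d θ_c) = 0.458 / (1 + 0.103 × 5.79) = 0.458 / 1.596 = 0.2869.
Q·(S₀ − S) = 2110 × (1620 − 4.71) × 10⁻³ = 3408 kg/d removed.
Net sludge production P_X = 0.2869 × 3408 = 977.8 kg VSS/d.
R_O = Q·ΔS − 1.42 P_X = 3408 − 1389 = 2020 kg O₂/d.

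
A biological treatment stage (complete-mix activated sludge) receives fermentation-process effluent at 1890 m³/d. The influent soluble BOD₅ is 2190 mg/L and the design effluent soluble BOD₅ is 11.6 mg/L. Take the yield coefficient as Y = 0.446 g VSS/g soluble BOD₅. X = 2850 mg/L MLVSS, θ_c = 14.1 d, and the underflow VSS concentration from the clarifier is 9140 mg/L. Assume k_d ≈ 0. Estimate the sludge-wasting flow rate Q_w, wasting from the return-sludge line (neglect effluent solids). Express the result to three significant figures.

Q_w ≈ 201 m³/d

V·X = Y·Q·ΔS·θ_c gives V = 0.446 × 1890 × (2190 − 11.6) × 14.1 / 2850 = 9085 m³.
θ_c = V·X/(Q_w·X_r) when wasting from the recycle, so Q_w = V·X/(θ_c·X_r) = 9085 × 2850 / (14.1 × 9140) = 200.9 m³/d.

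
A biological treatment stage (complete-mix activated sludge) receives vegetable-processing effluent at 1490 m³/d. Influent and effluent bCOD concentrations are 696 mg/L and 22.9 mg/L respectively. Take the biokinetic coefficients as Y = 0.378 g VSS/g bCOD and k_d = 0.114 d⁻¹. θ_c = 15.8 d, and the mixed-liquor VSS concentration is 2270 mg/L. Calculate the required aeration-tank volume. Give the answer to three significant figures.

V ≈ 942 m³

Steady-state biomass mass balance: V·X·(1 + k_d·θ_c) = Y·Q·(S₀ − S)·θ_c, so V = 0.378 × 1490 × (696 − 22.9) × 15.8 / [2270 × (1 + 0.114 × 15.8)] = 5.99×10^6 / 6359 = 942.0 m³.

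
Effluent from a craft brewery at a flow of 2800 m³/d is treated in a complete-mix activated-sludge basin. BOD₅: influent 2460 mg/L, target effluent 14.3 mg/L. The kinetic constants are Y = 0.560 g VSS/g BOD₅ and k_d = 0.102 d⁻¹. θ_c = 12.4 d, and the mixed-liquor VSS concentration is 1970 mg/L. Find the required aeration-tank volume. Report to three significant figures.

V ≈ 10700 m³

Steady-state biomass mass balance: V·X·(1 + k_d·θ_c) = Y·Q·(S₀ − S)·θ_c, so V = 0.560 × 2800 × (2460 − 14.3) × 12.4 / [1970 × (1 + 0.102 × 12.4)] = 4.76×10^7 / 4462 = 10658 m³.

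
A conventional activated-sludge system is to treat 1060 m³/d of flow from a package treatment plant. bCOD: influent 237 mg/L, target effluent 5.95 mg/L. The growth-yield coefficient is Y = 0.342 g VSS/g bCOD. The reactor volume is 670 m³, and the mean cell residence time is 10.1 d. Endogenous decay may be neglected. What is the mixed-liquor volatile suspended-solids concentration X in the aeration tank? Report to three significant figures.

X ≈ 1260 mg/L

From V·X = Y·Q·(S₀ − S)·θ_c (decay neglected): X = 0.342 × 1060 × (237 − 5.95) × 10.1 / 670 = 1263 mg/L.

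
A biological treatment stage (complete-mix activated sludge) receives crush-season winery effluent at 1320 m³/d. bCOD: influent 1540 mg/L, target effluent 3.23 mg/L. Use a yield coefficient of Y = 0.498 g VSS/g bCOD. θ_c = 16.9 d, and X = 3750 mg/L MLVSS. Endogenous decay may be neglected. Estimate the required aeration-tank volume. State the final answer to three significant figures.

V·X = Y·Q·ΔS·θ_c gives V = 0.498 × 1320 × (1540 − 3.23) × 16.9 / 3750 = 4553 m³.

V ≈ 4550 m³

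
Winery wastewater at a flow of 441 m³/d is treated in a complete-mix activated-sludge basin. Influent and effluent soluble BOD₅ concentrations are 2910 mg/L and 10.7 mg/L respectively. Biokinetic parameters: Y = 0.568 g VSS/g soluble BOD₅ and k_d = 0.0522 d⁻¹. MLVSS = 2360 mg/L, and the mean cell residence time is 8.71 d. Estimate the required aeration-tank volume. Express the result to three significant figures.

Steady-state biomass mass balance: V·X·(1 + k_d·θ_c) = Y·Q·(S₀ − S)·θ_c, so V = 0.568 × 441 × (2910 − 10.7) × 8.71 / [2360 × (1 + 0.0522 × 8.71)] = 6.33×10^6 / 3433 = 1843 m³.

V ≈ 1840 m³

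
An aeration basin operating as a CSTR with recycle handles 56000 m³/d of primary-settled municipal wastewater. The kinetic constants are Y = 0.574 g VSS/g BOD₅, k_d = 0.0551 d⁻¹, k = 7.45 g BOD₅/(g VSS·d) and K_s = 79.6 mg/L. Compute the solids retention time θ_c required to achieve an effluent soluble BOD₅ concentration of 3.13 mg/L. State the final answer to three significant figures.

Specific growth rate at S = 3.13 mg/L: μ = YkS/(K_s+S) = 0.574·7.45·3.13/(79.6+3.13) = 0.1618 d⁻¹.
θ_c = 1/(μ − k_d) = 1/(0.1618 − 0.0551) = 1/0.1067 = 9.373 d.

θ_c ≈ 9.37 d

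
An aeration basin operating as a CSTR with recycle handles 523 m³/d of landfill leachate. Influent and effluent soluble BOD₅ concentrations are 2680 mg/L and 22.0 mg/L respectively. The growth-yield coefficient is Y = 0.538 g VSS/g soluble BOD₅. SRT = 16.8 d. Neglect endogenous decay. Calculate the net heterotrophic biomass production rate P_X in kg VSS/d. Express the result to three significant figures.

With endogenous decay neglected, the observed yield equals the true yield: Y_obs = Y = 0.538 g VSS/g soluble BOD₅.
ΔS = 2680 − 22.0 = 2658 mg/L, so the substrate removal rate is 523 × 2658/1000 = 1390 kg soluble BOD₅/d.
So the net sludge growth is P_X = 0.5380 × 1390 = 747.9 kg VSS/d.

P_X ≈ 748 kg VSS/d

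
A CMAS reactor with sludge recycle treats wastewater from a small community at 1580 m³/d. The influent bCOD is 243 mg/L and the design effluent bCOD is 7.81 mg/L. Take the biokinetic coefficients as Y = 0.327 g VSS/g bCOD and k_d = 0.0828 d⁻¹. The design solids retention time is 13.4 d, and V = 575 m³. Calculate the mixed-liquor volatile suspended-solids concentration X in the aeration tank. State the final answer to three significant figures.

X ≈ 1340 mg/L

Solving the biomass balance for X: X = Y Q (S₀−S) θ_c / [V (1+k_d θ_c)] = 0.327 × 1580 × (243 − 7.81) × 13.4 / [575 × (1 + 0.0828 × 13.4)] = 1342 mg/L.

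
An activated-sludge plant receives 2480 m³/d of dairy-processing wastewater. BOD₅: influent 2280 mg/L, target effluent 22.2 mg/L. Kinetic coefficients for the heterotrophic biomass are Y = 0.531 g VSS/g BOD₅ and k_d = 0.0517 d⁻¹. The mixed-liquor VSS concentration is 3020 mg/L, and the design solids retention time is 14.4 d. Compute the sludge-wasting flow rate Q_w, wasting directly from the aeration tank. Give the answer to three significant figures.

Rearranging the biomass balance for a CMAS with decay, V = Y·Q·ΔS·θ_c / [X·(1+k_d θ_c)] = 0.531 × 2480 × (2280 − 22.2) × 14.4 / [3020 × (1 + 0.0517 × 14.4)] = 4.28×10^7 / 5268 = 8127 m³.
For wasting at MLVSS concentration, Q_w = V/θ_c = 8127/14.4 = 564.4 m³/d.

Q_w ≈ 564 m³/d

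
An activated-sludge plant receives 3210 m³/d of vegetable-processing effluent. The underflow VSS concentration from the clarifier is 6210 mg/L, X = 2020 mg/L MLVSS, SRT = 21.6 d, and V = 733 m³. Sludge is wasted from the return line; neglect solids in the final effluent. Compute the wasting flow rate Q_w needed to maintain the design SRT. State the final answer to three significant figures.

Wasting from the return line (neglecting effluent solids): Q_w = V·X / (θ_c·X_r) = 733.0 × 2020 / (21.6 × 6210) = 11.04 m³/d.

Q_w ≈ 11.0 m³/d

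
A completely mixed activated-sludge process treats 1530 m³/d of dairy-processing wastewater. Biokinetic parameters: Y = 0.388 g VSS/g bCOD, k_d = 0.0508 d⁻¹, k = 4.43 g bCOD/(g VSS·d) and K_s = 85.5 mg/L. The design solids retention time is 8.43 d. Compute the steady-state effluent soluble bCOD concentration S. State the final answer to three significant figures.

S ≈ 9.35 mg/L

For a completely mixed reactor with recycle the Lawrence–McCarty relation gives S = K_s·(1 + k_d·θ_c) / [θ_c·(Y·k − k_d) − 1] = 85.5 × (1 + 0.0508 × 8.43) / [8.43 × (0.388 × 4.43 − 0.0508) − 1] = 122.1 / 13.06 = 9.349 mg/L.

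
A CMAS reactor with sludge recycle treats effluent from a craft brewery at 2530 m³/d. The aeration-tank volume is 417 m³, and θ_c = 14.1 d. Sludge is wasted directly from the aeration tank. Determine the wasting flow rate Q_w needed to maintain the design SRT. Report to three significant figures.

With mixed-liquor wasting, θ_c = V/Q_w, so Q_w = V/θ_c = 417.0/14.1 = 29.57 m³/d.

Q_w ≈ 29.6 m³/d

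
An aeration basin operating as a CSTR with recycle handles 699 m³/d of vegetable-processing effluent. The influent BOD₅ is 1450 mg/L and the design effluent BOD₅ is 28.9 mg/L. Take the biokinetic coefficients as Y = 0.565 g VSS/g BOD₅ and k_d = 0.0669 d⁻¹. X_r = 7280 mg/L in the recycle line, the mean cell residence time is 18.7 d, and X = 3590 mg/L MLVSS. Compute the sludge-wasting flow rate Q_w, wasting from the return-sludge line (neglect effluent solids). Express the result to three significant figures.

Q_w ≈ 34.2 m³/d

Steady-state biomass mass balance: V·X·(1 + k_d·θ_c) = Y·Q·(S₀ − S)·θ_c, so V = 0.565 × 699 × (1450 − 28.9) × 18.7 / [3590 × (1 + 0.0669 × 18.7)] = 1.05×10^7 / 8081 = 1299 m³.
Q_w = (V·X)/(θ_c X_r) = 1299 × 3590 / (18.7 × 7280) = 34.25 m³/d.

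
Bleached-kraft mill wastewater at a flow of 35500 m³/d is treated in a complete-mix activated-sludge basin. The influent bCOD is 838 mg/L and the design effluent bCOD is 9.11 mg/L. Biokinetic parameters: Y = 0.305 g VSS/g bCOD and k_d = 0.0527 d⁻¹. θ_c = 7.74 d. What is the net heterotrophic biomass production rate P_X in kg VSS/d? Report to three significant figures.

P_X ≈ 6370 kg VSS/d

The observed yield is Y_obs = Y/(1 + k_d·θ_c) = 0.305 / (1 + 0.0527 × 7.74) = 0.305 / 1.408 = 0.2166 g VSS per g bCOD removed.
Substrate removed = Q·(S₀ − S) = 35500 m³/d × (838 − 9.11) g/m³ = 2.94×10^7 g/d = 29426 kg/d.
Net biomass production P_X = Y_obs × Q·(S₀ − S) = 0.2166 × 29426 = 6375 kg VSS/d.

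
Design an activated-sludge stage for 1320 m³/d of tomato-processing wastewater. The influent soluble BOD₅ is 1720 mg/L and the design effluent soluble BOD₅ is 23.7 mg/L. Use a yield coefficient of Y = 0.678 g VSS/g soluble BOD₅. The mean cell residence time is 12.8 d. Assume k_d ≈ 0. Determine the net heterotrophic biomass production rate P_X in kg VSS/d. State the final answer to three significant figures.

P_X ≈ 1520 kg VSS/d

Since k_d ≈ 0, Y_obs = Y = 0.678 g VSS/g soluble BOD₅.
ΔS = 1720 − 23.7 = 1696 mg/L, so the substrate removal rate is 1320 × 1696/1000 = 2239 kg soluble BOD₅/d.
P_X = Y_obs · Q(S₀ − S) = 0.6780 × 2239 = 1518 kg VSS/d.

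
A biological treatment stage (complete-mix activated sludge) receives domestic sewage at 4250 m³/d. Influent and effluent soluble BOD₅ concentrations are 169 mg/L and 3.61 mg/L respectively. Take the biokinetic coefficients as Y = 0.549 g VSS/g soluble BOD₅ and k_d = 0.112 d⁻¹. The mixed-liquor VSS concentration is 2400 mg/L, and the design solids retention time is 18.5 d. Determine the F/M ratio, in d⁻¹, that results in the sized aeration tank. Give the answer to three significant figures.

F/M ≈ 0.309 d⁻¹

Rearranging the biomass balance for a CMAS with decay, V = Y·Q·ΔS·θ_c / [X·(1+k_d θ_c)] = 0.549 × 4250 × (169 − 3.61) × 18.5 / [2400 × (1 + 0.112 × 18.5)] = 7.14×10^6 / 7373 = 968.3 m³.
F/M = Q·S₀ / (V·X) = 4250 × 169 / (968.3 × 2400) = 0.3091 g soluble BOD₅·(g VSS·d)⁻¹.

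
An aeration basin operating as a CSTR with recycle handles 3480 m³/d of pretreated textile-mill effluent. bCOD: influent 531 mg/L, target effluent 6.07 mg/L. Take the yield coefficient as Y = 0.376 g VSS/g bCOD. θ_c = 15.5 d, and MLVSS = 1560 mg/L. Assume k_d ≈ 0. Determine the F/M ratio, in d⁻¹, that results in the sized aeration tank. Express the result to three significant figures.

V·X = Y·Q·ΔS·θ_c gives V = 0.376 × 3480 × (531 − 6.07) × 15.5 / 1560 = 6825 m³.
F/M = Q·S₀ / (V·X) = 3480 × 531 / (6825 × 1560) = 0.1736 g bCOD·(g VSS·d)⁻¹.

F/M ≈ 0.174 d⁻¹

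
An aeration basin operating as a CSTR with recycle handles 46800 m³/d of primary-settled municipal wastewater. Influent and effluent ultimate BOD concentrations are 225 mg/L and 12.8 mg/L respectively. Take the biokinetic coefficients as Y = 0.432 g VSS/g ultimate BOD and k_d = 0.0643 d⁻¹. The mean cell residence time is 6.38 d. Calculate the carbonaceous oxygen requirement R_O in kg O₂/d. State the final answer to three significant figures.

R_O ≈ 5610 kg O₂/d

Correct the yield for decay: Y_obs = Y/(1 + k_d θ_c) = 0.432 / (1 + 0.0643 × 6.38) = 0.432 / 1.410 = 0.3063.
Mass of ultimate BOD removed per day: Q(S₀ − S) = 46800 × 212.2 g/m³ = 9931 kg/d.
Net sludge production P_X = 0.3063 × 9931 = 3042 kg VSS/d.
R_O = Q·ΔS − 1.42 P_X = 9931 − 4320 = 5611 kg O₂/d.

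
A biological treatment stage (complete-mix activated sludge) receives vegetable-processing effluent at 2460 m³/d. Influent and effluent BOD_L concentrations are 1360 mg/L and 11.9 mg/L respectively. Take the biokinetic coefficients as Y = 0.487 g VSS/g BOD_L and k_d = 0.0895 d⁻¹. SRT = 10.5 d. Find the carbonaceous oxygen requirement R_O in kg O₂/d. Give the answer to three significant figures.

Observed yield with endogenous decay: Y_obs = Y / (1 + k_d·θ_c) = 0.487 / (1 + 0.0895 × 10.5) = 0.487 / 1.940 = 0.2511 g VSS/g BOD_L.
Q·(S₀ − S) = 2460 × (1360 − 11.9) × 10⁻³ = 3316 kg/d removed.
Net sludge production P_X = 0.2511 × 3316 = 832.6 kg VSS/d.
Carbonaceous O₂ demand = substrate oxidised − cell-mass equivalent = 3316 − 1.42 × 832.6 = 2134 kg O₂/d.

R_O ≈ 2130 kg O₂/d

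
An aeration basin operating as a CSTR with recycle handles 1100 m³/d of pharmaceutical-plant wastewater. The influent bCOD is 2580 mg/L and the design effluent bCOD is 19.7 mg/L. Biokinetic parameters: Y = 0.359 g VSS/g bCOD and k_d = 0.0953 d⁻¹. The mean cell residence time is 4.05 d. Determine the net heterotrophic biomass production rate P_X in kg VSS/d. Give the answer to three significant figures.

Correct the yield for decay: Y_obs = Y/(1 + k_d θ_c) = 0.359 / (1 + 0.0953 × 4.05) = 0.359 / 1.386 = 0.2590.
Substrate removed = Q·(S₀ − S) = 1100 m³/d × (2580 − 19.7) g/m³ = 2.82×10^6 g/d = 2816 kg/d.
Net biomass production P_X = Y_obs × Q·(S₀ − S) = 0.2590 × 2816 = 729.5 kg VSS/d.

P_X ≈ 730 kg VSS/d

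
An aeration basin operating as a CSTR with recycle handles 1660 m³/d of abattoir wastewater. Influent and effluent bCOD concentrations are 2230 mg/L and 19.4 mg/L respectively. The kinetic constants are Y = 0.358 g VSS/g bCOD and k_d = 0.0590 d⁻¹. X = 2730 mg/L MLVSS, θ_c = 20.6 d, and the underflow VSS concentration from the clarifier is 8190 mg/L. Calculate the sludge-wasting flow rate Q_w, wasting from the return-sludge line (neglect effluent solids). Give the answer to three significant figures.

Rearranging the biomass balance for a CMAS with decay, V = Y·Q·ΔS·θ_c / [X·(1+k_d θ_c)] = 0.358 × 1660 × (2230 − 19.4) × 20.6 / [2730 × (1 + 0.0590 × 20.6)] = 2.71×10^7 / 6048 = 4475 m³.
θ_c = V·X/(Q_w·X_r) when wasting from the recycle, so Q_w = V·X/(θ_c·X_r) = 4475 × 2730 / (20.6 × 8190) = 72.40 m³/d.

Q_w ≈ 72.4 m³/d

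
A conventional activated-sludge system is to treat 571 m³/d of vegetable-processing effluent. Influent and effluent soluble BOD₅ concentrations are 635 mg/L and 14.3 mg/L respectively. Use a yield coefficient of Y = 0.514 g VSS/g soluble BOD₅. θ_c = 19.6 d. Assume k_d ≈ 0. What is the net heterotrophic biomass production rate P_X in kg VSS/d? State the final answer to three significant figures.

Since k_d ≈ 0, Y_obs = Y = 0.514 g VSS/g soluble BOD₅.
Q·(S₀ − S) = 571 × (635 − 14.3) × 10⁻³ = 354.4 kg/d removed.
P_X = Y_obs · Q(S₀ − S) = 0.5140 × 354.4 = 182.2 kg VSS/d.

P_X ≈ 182 kg VSS/d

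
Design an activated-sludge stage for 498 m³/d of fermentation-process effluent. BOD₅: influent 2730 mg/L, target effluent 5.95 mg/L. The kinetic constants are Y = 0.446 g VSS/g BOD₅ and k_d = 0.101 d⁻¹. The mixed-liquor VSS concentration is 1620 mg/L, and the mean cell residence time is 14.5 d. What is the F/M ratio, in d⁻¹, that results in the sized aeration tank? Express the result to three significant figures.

Rearranging the biomass balance for a CMAS with decay, V = Y·Q·ΔS·θ_c / [X·(1+k_d θ_c)] = 0.446 × 498 × (2730 − 5.95) × 14.5 / [1620 × (1 + 0.101 × 14.5)] = 8.77×10^6 / 3992 = 2197 m³.
Food-to-microorganism ratio F/M = Q S₀ / (V X) = 498 × 2730 / (2197 × 1620) = 0.3819 d⁻¹.

F/M ≈ 0.382 d⁻¹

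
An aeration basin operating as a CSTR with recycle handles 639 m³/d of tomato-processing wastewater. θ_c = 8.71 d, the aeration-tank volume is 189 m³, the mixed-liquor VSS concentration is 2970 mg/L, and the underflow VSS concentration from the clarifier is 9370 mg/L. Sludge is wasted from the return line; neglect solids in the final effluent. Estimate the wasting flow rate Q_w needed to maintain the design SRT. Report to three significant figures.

θ_c = V·X/(Q_w·X_r) when wasting from the recycle, so Q_w = V·X/(θ_c·X_r) = 189.0 × 2970 / (8.71 × 9370) = 6.878 m³/d.

Q_w ≈ 6.88 m³/d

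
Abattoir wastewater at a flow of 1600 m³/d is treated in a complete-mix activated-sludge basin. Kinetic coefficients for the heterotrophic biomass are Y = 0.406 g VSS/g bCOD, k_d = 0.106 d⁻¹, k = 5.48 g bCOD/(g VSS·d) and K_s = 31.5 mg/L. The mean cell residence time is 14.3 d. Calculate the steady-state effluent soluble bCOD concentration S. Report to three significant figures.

Effluent substrate depends only on kinetics and SRT: S = K_s(1 + k_d θ_c) / [θ_c(Yk − k_d) − 1] = 31.5 × (1 + 0.106 × 14.3) / [14.3 × (0.406 × 5.48 − 0.106) − 1] = 79.25 / 29.30 = 2.705 mg/L.

S ≈ 2.70 mg/L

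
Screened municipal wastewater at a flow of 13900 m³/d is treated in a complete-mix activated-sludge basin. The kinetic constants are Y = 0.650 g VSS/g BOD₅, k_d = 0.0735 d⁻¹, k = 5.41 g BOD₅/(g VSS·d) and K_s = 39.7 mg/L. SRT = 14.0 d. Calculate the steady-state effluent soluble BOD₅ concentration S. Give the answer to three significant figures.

S ≈ 1.71 mg/L

For a completely mixed reactor with recycle the Lawrence–McCarty relation gives S = K_s·(1 + k_d·θ_c) / [θ_c·(Y·k − k_d) − 1] = 39.7 × (1 + 0.0735 × 14.0) / [14.0 × (0.650 × 5.41 − 0.0735) − 1] = 80.55 / 47.20 = 1.707 mg/L.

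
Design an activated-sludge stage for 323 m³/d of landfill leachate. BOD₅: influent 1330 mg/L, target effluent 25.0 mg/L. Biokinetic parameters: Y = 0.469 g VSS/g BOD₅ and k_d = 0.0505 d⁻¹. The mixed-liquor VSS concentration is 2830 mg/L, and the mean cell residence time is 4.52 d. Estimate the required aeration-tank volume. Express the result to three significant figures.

Steady-state biomass mass balance: V·X·(1 + k_d·θ_c) = Y·Q·(S₀ − S)·θ_c, so V = 0.469 × 323 × (1330 − 25.0) × 4.52 / [2830 × (1 + 0.0505 × 4.52)] = 8.94×10^5 / 3476 = 257.1 m³.

V ≈ 257 m³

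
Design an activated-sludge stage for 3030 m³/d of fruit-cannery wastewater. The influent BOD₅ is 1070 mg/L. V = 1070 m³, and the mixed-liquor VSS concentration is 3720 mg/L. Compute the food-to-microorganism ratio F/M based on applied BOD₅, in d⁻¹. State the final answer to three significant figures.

Food-to-microorganism ratio F/M = Q S₀ / (V X) = 3030 × 1070 / (1070 × 3720) = 0.8145 d⁻¹.

F/M ≈ 0.815 d⁻¹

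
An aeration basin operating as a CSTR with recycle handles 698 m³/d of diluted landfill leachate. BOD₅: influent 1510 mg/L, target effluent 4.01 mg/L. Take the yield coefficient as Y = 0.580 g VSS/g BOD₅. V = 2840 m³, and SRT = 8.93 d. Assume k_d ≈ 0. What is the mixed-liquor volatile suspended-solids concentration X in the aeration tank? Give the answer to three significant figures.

X = Y·Q·ΔS·θ_c / V = 0.580 × 698 × (1510 − 4.01) × 8.93 / 2840 = 1917 mg/L.

X ≈ 1920 mg/L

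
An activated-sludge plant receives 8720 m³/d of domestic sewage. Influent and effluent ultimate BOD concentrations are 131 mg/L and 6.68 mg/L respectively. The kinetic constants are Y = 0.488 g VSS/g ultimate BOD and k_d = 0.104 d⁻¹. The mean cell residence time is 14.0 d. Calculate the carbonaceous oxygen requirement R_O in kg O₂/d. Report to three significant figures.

R_O ≈ 778 kg O₂/d

Y_obs = Y / (1 + k_d θ_c) = 0.488 / (1 + 0.104 × 14.0) = 0.488 / 2.456 = 0.1987.
ΔS = 131 − 6.68 = 124.3 mg/L, so the substrate removal rate is 8720 × 124.3/1000 = 1084 kg ultimate BOD/d.
P_X = Y_obs·Q·(S₀ − S) = 0.1987 × 1084 = 215.4 kg VSS/d.
Carbonaceous O₂ demand = substrate oxidised − cell-mass equivalent = 1084 − 1.42 × 215.4 = 778.2 kg O₂/d.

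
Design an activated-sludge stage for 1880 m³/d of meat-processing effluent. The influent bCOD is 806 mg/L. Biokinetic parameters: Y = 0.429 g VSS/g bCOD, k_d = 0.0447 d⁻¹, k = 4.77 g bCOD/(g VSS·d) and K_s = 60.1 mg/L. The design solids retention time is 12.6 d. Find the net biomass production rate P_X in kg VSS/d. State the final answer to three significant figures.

P_X ≈ 414 kg VSS/d

For a completely mixed reactor with recycle the Lawrence–McCarty relation gives S = K_s·(1 + k_d·θ_c) / [θ_c·(Y·k − k_d) − 1] = 60.1 × (1 + 0.0447 × 12.6) / [12.6 × (0.429 × 4.77 − 0.0447) − 1] = 93.95 / 24.22 = 3.879 mg/L.
The observed yield is Y_obs = Y/(1 + k_d·θ_c) = 0.429 / (1 + 0.0447 × 12.6) = 0.429 / 1.563 = 0.2744 g VSS per g bCOD removed.
Substrate removed = Q·(S₀ − S) = 1880 m³/d × (806 − 3.88) g/m³ = 1.51×10^6 g/d = 1508 kg/d.
Biomass produced: P_X = Y_obs·Q·ΔS = 0.2744 × 1508 ≈ 413.8 kg VSS/d.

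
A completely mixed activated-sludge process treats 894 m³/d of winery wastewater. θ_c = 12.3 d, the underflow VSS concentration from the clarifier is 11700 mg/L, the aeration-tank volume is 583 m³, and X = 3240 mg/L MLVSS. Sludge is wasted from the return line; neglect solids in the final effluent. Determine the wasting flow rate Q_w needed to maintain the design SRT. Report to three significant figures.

Wasting from the return line (neglecting effluent solids): Q_w = V·X / (θ_c·X_r) = 583.0 × 3240 / (12.3 × 11700) = 13.13 m³/d.

Q_w ≈ 13.1 m³/d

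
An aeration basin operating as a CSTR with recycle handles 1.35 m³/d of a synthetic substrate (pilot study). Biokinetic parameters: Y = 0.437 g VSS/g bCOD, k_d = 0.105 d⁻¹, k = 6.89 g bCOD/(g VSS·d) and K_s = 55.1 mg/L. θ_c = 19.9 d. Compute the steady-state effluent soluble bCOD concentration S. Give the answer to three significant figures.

For a completely mixed reactor with recycle the Lawrence–McCarty relation gives S = K_s·(1 + k_d·θ_c) / [θ_c·(Y·k − k_d) − 1] = 55.1 × (1 + 0.105 × 19.9) / [19.9 × (0.437 × 6.89 − 0.105) − 1] = 170.2 / 56.83 = 2.996 mg/L.

S ≈ 3.00 mg/L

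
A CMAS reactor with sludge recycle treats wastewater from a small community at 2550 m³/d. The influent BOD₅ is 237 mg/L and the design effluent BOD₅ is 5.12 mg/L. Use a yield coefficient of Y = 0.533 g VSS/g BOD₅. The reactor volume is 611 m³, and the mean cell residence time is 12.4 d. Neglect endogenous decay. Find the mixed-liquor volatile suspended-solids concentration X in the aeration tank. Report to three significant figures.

X ≈ 6400 mg/L

X = Y·Q·ΔS·θ_c / V = 0.533 × 2550 × (237 − 5.12) × 12.4 / 611 = 6396 mg/L.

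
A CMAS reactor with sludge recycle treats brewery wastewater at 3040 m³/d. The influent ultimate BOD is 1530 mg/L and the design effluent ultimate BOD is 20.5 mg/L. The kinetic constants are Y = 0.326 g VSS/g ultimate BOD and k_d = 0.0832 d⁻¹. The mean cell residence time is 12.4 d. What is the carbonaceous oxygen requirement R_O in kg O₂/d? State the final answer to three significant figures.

Y_obs = Y / (1 + k_d θ_c) = 0.326 / (1 + 0.0832 × 12.4) = 0.326 / 2.032 = 0.1605.
ΔS = 1530 − 20.5 = 1510 mg/L, so the substrate removal rate is 3040 × 1510/1000 = 4589 kg ultimate BOD/d.
Biomass synthesised: P_X = Y_obs × 4589 = 736.3 kg VSS/d.
R_O = Q·ΔS − 1.42 P_X = 4589 − 1046 = 3543 kg O₂/d.

R_O ≈ 3540 kg O₂/d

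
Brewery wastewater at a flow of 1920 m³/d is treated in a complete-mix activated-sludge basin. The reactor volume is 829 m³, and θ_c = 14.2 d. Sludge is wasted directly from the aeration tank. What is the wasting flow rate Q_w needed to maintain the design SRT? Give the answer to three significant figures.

Q_w ≈ 58.4 m³/d

For wasting at MLVSS concentration, Q_w = V/θ_c = 829.0/14.2 = 58.38 m³/d.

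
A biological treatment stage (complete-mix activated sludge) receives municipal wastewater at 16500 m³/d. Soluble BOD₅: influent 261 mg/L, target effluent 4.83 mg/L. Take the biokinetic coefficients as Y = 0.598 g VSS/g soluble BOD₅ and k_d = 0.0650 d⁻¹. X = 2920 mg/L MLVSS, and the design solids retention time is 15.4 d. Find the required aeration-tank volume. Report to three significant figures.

From the SRT design equation V = Y Q (S₀−S) θ_c / [X (1 + k_d θ_c)] = 0.598 × 16500 × (261 − 4.83) × 15.4 / [2920 × (1 + 0.0650 × 15.4)] = 3.89×10^7 / 5843 = 6662 m³.

V ≈ 6660 m³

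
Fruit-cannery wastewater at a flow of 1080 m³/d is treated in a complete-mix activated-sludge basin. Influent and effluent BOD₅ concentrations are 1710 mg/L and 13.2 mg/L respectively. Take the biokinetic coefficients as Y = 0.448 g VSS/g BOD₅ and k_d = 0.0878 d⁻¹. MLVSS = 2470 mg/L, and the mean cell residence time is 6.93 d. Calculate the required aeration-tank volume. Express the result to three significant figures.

Rearranging the biomass balance for a CMAS with decay, V = Y·Q·ΔS·θ_c / [X·(1+k_d θ_c)] = 0.448 × 1080 × (1710 − 13.2) × 6.93 / [2470 × (1 + 0.0878 × 6.93)] = 5.69×10^6 / 3973 = 1432 m³.

V ≈ 1430 m³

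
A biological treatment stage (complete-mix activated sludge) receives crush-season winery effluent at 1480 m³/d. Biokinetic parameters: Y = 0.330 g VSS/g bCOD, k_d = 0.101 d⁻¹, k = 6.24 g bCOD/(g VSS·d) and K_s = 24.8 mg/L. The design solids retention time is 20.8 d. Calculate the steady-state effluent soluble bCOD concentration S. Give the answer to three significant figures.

For a completely mixed reactor with recycle the Lawrence–McCarty relation gives S = K_s·(1 + k_d·θ_c) / [θ_c·(Y·k − k_d) − 1] = 24.8 × (1 + 0.101 × 20.8) / [20.8 × (0.330 × 6.24 − 0.101) − 1] = 76.90 / 39.73 = 1.936 mg/L.

S ≈ 1.94 mg/L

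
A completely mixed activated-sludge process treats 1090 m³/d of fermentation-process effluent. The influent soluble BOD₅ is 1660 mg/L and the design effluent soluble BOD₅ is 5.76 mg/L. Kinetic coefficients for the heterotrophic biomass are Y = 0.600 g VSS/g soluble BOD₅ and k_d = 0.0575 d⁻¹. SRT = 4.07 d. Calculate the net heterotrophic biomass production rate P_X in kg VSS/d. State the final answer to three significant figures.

Correct the yield for decay: Y_obs = Y/(1 + k_d θ_c) = 0.600 / (1 + 0.0575 × 4.07) = 0.600 / 1.234 = 0.4862.
ΔS = 1660 − 5.76 = 1654 mg/L, so the substrate removal rate is 1090 × 1654/1000 = 1803 kg soluble BOD₅/d.
Biomass produced: P_X = Y_obs·Q·ΔS = 0.4862 × 1803 ≈ 876.7 kg VSS/d.

P_X ≈ 877 kg VSS/d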